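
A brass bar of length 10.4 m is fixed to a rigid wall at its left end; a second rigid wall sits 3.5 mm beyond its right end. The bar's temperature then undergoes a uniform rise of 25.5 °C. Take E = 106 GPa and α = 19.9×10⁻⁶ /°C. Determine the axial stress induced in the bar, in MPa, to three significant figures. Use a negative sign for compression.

Free thermal expansion αLΔT = 19.9e-6 · 10400 · 25.5 = 5.277 mm.
The walls engage after the gap closes; constrained expansion = 5.277 − 3.5 = 1.777 mm.
The walls impose strain ε = −(1.777)/10400 = -1.7091e-04; σ = Eε = 106000 · -1.7091e-04 = -18.12 MPa.

-18.1 MPa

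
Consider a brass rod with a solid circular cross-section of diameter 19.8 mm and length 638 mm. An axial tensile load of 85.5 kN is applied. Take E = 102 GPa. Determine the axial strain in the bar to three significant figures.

0.00272

A = 307.9 mm².
σ = N/A = 277.7 MPa; ε = σ/E = 277.7/102000 = 2.722e-03.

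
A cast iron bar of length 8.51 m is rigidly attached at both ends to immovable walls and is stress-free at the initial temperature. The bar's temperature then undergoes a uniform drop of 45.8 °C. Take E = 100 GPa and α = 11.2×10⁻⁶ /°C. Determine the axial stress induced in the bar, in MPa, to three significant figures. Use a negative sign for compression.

Free thermal expansion αLΔT = 11.2e-6 · 8510 · -45.8 = -4.365 mm.
The walls impose strain ε = −(-4.365)/8510 = 5.1296e-04; σ = Eε = 100000 · 5.1296e-04 = 51.3 MPa.

51.3 MPa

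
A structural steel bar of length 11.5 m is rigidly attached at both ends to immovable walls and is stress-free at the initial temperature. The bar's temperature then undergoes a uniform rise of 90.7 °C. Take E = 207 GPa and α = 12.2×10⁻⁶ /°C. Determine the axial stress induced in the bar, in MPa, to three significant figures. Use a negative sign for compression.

Free thermal expansion αLΔT = 12.2e-6 · 11500 · 90.7 = 12.73 mm.
The walls impose strain ε = −(12.73)/11500 = -1.1065e-03; σ = Eε = 207000 · -1.1065e-03 = -229.1 MPa.

-229 MPa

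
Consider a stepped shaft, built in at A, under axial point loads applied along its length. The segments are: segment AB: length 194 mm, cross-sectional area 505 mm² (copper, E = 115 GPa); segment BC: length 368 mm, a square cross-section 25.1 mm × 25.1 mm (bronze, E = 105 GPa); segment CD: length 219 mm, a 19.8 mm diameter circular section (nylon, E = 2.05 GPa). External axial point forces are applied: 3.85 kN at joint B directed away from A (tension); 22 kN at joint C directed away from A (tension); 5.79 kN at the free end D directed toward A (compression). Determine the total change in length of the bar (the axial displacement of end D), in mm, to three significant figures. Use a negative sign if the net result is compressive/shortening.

Internal axial forces (sectioning from the free end, tension +): N_CD = -5.79 kN, N_BC = 16.21 kN, N_AB = 20.06 kN.
A_BC = 630 mm².
A_CD = 307.9 mm².
δ_AB = 20060·194/(505·115000) = 0.06701 mm
δ_BC = 16210·368/(630·105000) = 0.09018 mm
δ_CD = -5790·219/(307.9·2050) = -2.009 mm
δ = Σδ_i = -1.852 mm.

-1.85 mm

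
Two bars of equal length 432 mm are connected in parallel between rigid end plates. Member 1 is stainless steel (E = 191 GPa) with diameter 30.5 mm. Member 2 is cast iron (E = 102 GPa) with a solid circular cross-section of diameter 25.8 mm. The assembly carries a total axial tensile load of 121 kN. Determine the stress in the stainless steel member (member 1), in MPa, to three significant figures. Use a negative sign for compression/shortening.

120 MPa

A_1 = 730.6 mm².
A_2 = 522.8 mm².
Equal strain + equilibrium ⇒ each member carries load in proportion to AE: A₁E₁ = 139500000 N, A₂E₂ = 53320000 N, ΣAE = 192900000 N.
σ₁ = P·E₁/ΣAE = 121000·191000/192900000 = 119.8 MPa.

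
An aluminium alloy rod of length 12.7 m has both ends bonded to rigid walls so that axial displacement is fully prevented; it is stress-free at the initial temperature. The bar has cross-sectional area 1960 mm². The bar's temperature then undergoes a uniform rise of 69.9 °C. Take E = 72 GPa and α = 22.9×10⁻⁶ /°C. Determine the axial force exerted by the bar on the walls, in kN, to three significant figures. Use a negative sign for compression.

-226 kN

Free thermal expansion αLΔT = 22.9e-6 · 12700 · 69.9 = 20.33 mm.
The walls impose strain ε = −(20.33)/12700 = -1.6007e-03; σ = Eε = 72000 · -1.6007e-03 = -115.3 MPa.
Wall reaction R = σ·A = -115.3·1960 = -225900 N = -225.9 kN.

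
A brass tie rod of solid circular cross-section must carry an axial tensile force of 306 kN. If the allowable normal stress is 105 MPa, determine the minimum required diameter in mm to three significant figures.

60.9 mm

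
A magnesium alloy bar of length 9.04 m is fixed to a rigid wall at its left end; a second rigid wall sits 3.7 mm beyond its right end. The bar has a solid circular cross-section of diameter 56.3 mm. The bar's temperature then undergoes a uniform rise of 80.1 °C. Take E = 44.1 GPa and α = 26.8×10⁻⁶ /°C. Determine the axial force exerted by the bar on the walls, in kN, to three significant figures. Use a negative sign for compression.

Free thermal expansion αLΔT = 26.8e-6 · 9040 · 80.1 = 19.41 mm.
The walls engage after the gap closes; constrained expansion = 19.41 − 3.7 = 15.71 mm.
The walls impose strain ε = −(15.71)/9040 = -1.7374e-03; σ = Eε = 44100 · -1.7374e-03 = -76.62 MPa.
Wall reaction R = σ·A = -76.62·2489 = -190700 N = -190.7 kN.

-191 kN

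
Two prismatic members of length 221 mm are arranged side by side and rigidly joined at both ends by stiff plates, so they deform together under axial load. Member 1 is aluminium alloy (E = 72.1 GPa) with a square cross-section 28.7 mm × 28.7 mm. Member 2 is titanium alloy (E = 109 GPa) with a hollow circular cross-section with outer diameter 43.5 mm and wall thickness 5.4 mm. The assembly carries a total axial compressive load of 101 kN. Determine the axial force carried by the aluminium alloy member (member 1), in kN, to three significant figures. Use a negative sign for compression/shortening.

-46.2 kN

A_1 = 823.7 mm².
A_2 = 646.4 mm².
Equal strain + equilibrium ⇒ each member carries load in proportion to AE: A₁E₁ = 59390000 N, A₂E₂ = 70450000 N, ΣAE = 129800000 N.
F₁ = P·A₁E₁/ΣAE = -101000·59390000/129800000 = -46200 N.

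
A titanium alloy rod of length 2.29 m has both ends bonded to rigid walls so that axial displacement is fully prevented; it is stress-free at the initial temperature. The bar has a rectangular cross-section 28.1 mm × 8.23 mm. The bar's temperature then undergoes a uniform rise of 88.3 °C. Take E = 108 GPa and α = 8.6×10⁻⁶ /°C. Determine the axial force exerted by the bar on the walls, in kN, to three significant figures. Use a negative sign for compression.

Free thermal expansion αLΔT = 8.6e-6 · 2290 · 88.3 = 1.739 mm.
The walls impose strain ε = −(1.739)/2290 = -7.5938e-04; σ = Eε = 108000 · -7.5938e-04 = -82.01 MPa.
Wall reaction R = σ·A = -82.01·231.3 = -18970 N = -18.97 kN.

-19.0 kN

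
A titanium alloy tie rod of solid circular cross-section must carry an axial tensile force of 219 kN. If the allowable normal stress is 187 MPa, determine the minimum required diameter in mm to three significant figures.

38.6 mm

Required area A ≥ P/σ_allow = 219000/187 = 1171 mm².
For a solid circular section, d ≥ √(4A/π) = 38.62 mm.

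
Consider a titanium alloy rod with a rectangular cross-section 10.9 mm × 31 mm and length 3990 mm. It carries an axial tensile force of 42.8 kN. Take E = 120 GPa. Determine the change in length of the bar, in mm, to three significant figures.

4.21 mm

A = 337.9 mm².
δ_mech = NL/(AE) = 42800·3990/(337.9·120000) = 4.212 mm.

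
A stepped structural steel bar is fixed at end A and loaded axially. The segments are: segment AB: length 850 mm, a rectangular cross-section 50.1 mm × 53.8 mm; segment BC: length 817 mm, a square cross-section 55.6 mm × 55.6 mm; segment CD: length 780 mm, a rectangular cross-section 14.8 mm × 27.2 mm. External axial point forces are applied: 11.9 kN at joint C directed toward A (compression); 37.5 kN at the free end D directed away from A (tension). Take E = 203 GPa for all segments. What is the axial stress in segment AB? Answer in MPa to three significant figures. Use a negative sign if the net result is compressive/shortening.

Internal axial forces (sectioning from the free end, tension +): N_CD = 37.5 kN, N_BC = 25.6 kN, N_AB = 25.6 kN.
A_AB = 2695 mm².
σ_AB = N_AB/A_AB = 25600/2695 = 9.498 MPa.

9.50 MPa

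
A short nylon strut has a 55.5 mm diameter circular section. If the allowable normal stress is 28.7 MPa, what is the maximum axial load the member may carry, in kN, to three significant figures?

A = 2419 mm².
P_max = σ_allow · A = 28.7 · 2419 = 69430 N = 69.43 kN.

69.4 kN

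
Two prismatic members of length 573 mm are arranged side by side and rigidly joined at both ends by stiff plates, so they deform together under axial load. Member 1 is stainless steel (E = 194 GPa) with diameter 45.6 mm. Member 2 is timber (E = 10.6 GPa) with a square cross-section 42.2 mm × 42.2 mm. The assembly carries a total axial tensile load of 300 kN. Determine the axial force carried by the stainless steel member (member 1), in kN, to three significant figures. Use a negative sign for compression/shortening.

A_1 = 1633 mm².
A_2 = 1781 mm².
Equal strain + equilibrium ⇒ each member carries load in proportion to AE: A₁E₁ = 316800000 N, A₂E₂ = 18880000 N, ΣAE = 335700000 N.
F₁ = P·A₁E₁/ΣAE = 300000·316800000/335700000 = 283100 N.

283 kN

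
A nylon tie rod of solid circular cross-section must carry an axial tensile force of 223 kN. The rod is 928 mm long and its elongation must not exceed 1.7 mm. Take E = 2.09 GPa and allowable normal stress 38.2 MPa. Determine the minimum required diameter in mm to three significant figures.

Required area A ≥ P/σ_allow = 223000/38.2 = 5838 mm².
For a solid circular section, d ≥ √(4A/π) = 86.21 mm.
Elongation limit: A ≥ PL/(Eδ_allow) = 223000·928/(2090·1.7) = 58240 mm² ⇒ d ≥ 272.3 mm.
The elongation limit governs.

272 mm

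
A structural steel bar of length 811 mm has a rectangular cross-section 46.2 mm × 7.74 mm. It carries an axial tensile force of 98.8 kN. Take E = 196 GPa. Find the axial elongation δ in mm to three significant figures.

A = 357.6 mm².
δ_mech = NL/(AE) = 98800·811/(357.6·196000) = 1.143 mm.

1.14 mm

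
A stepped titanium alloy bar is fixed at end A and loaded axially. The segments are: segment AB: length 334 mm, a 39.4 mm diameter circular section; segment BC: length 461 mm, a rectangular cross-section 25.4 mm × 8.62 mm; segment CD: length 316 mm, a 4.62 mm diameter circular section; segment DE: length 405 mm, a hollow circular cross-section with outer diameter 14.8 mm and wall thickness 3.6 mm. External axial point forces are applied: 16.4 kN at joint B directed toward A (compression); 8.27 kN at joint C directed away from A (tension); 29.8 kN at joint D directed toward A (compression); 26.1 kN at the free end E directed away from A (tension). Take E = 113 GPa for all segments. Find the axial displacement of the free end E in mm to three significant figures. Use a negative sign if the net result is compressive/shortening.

0.178 mm

Internal axial forces (sectioning from the free end, tension +): N_DE = 26.1 kN, N_CD = -3.7 kN, N_BC = 4.57 kN, N_AB = -11.83 kN.
A_AB = 1219 mm².
A_BC = 218.9 mm².
A_CD = 16.76 mm².
A_DE = 126.7 mm².
δ_AB = -11830·334/(1219·113000) = -0.02868 mm
δ_BC = 4570·461/(218.9·113000) = 0.08515 mm
δ_CD = -3700·316/(16.76·113000) = -0.6172 mm
δ_DE = 26100·405/(126.7·113000) = 0.7385 mm
δ = Σδ_i = 0.1778 mm.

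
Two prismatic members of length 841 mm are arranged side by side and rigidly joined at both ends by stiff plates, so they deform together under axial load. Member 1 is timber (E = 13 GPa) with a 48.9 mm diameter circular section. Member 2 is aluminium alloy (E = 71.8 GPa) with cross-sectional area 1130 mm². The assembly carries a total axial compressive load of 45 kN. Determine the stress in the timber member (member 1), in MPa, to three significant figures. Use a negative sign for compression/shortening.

-5.54 MPa

A_1 = 1878 mm².
Equal strain + equilibrium ⇒ each member carries load in proportion to AE: A₁E₁ = 24410000 N, A₂E₂ = 81130000 N, ΣAE = 105500000 N.
σ₁ = P·E₁/ΣAE = -45000·13000/105500000 = -5.542 MPa.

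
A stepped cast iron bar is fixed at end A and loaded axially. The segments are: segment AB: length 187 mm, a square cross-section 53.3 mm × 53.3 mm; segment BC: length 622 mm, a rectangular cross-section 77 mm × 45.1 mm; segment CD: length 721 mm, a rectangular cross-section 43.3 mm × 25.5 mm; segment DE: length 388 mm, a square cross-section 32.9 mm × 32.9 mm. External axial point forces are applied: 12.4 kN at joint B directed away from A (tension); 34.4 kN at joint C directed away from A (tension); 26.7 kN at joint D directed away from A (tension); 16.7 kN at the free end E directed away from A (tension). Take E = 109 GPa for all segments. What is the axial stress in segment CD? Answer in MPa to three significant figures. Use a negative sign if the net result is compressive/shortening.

Internal axial forces (sectioning from the free end, tension +): N_DE = 16.7 kN, N_CD = 43.4 kN, N_BC = 77.8 kN, N_AB = 90.2 kN.
A_CD = 1104 mm².
σ_CD = N_CD/A_CD = 43400/1104 = 39.31 MPa.

39.3 MPa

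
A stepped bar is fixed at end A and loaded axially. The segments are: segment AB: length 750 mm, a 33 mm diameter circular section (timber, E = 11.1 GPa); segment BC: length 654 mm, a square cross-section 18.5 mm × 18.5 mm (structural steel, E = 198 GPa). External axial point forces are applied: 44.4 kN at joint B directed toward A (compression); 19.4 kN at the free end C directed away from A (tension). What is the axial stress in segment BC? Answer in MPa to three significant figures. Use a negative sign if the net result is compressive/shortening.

Internal axial forces (sectioning from the free end, tension +): N_BC = 19.4 kN, N_AB = -25 kN.
A_BC = 342.2 mm².
σ_BC = N_BC/A_BC = 19400/342.2 = 56.68 MPa.

56.7 MPa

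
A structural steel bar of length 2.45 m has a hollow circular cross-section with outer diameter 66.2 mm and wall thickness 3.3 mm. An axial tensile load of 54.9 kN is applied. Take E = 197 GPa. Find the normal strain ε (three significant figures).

A = 652.1 mm².
σ = N/A = 84.19 MPa; ε = σ/E = 84.19/197000 = 4.274e-04.

4.27e-04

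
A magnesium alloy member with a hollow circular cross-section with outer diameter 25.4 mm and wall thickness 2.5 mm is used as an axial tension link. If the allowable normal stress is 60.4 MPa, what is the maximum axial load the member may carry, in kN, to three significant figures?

A = 179.9 mm².
P_max = σ_allow · A = 60.4 · 179.9 = 10860 N = 10.86 kN.

10.9 kN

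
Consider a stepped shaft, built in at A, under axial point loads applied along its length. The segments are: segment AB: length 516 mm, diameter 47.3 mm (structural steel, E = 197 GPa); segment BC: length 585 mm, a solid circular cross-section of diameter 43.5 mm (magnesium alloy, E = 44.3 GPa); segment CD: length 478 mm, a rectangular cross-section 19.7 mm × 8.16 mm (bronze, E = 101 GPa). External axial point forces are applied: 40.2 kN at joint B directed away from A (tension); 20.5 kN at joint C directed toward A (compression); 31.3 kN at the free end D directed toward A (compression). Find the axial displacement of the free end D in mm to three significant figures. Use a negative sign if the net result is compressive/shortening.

-1.40 mm

Internal axial forces (sectioning from the free end, tension +): N_CD = -31.3 kN, N_BC = -51.8 kN, N_AB = -11.6 kN.
A_AB = 1757 mm².
A_BC = 1486 mm².
A_CD = 160.8 mm².
δ_AB = -11600·516/(1757·197000) = -0.01729 mm
δ_BC = -51800·585/(1486·44300) = -0.4603 mm
δ_CD = -31300·478/(160.8·101000) = -0.9215 mm
δ = Σδ_i = -1.399 mm.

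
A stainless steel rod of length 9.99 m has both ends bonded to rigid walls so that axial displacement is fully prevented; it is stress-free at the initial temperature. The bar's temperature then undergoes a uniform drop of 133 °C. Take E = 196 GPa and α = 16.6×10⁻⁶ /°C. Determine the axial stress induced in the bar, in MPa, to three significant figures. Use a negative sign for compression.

433 MPa

Free thermal expansion αLΔT = 16.6e-6 · 9990 · -133 = -22.06 mm.
The walls impose strain ε = −(-22.06)/9990 = 2.2078e-03; σ = Eε = 196000 · 2.2078e-03 = 432.7 MPa.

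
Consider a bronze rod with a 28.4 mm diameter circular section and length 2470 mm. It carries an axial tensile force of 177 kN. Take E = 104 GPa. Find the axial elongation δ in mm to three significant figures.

A = 633.5 mm².
δ_mech = NL/(AE) = 177000·2470/(633.5·104000) = 6.636 mm.

6.64 mm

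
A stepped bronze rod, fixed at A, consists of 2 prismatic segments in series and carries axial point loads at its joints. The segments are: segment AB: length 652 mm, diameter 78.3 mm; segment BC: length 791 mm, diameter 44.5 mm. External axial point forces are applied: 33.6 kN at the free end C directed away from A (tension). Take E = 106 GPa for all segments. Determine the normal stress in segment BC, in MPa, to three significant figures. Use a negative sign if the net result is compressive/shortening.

21.6 MPa

Internal axial forces (sectioning from the free end, tension +): N_BC = 33.6 kN, N_AB = 33.6 kN.
A_BC = 1555 mm².
σ_BC = N_BC/A_BC = 33600/1555 = 21.6 MPa.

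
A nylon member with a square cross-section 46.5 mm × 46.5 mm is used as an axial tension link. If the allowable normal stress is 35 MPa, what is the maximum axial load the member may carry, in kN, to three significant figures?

75.7 kN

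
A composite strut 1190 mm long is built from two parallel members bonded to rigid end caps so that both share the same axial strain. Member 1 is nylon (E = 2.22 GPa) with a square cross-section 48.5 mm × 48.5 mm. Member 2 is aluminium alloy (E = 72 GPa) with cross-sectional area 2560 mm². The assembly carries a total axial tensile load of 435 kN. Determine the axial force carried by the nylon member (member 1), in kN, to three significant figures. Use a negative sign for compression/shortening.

12.0 kN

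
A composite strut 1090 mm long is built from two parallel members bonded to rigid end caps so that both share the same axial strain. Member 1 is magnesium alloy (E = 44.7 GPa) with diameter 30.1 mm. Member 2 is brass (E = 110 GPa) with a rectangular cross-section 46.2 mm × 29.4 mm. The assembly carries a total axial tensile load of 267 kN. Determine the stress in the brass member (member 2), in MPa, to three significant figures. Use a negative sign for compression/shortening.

162 MPa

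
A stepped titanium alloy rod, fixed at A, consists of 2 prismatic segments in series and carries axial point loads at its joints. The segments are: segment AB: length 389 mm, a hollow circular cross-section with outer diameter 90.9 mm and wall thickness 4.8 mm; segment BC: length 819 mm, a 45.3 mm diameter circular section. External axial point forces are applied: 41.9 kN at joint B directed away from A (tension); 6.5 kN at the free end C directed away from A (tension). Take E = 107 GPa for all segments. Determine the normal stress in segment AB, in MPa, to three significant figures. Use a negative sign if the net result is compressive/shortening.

37.3 MPa

Internal axial forces (sectioning from the free end, tension +): N_BC = 6.5 kN, N_AB = 48.4 kN.
A_AB = 1298 mm².
σ_AB = N_AB/A_AB = 48400/1298 = 37.28 MPa.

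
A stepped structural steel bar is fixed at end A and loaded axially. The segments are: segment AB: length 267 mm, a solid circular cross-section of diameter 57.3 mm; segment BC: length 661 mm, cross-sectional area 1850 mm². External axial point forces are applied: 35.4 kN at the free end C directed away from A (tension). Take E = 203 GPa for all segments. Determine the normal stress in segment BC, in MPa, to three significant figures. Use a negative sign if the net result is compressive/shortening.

Internal axial forces (sectioning from the free end, tension +): N_BC = 35.4 kN, N_AB = 35.4 kN.
σ_BC = N_BC/A_BC = 35400/1850 = 19.14 MPa.

19.1 MPa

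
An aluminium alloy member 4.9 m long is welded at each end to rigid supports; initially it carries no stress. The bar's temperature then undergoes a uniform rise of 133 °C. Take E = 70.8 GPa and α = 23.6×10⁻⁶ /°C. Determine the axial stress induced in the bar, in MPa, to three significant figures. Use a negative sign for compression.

Free thermal expansion αLΔT = 23.6e-6 · 4900 · 133 = 15.38 mm.
The walls impose strain ε = −(15.38)/4900 = -3.1388e-03; σ = Eε = 70800 · -3.1388e-03 = -222.2 MPa.

-222 MPa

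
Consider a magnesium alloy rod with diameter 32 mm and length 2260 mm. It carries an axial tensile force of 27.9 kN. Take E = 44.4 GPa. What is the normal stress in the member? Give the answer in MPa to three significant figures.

34.7 MPa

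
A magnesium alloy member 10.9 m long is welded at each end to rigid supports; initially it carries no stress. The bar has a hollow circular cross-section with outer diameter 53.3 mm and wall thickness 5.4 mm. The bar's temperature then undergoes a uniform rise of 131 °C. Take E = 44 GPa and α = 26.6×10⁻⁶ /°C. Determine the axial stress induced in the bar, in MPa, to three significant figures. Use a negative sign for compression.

-153 MPa

Free thermal expansion αLΔT = 26.6e-6 · 10900 · 131 = 37.98 mm.
The walls impose strain ε = −(37.98)/10900 = -3.4846e-03; σ = Eε = 44000 · -3.4846e-03 = -153.3 MPa.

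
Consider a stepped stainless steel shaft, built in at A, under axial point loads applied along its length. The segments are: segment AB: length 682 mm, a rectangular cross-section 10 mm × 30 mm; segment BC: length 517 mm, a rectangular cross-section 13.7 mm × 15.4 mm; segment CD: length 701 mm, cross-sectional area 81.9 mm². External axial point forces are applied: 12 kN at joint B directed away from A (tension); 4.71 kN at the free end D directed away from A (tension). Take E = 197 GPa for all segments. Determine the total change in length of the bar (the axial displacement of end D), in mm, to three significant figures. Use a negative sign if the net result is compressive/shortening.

0.456 mm

Internal axial forces (sectioning from the free end, tension +): N_CD = 4.71 kN, N_BC = 4.71 kN, N_AB = 16.71 kN.
A_AB = 300 mm².
A_BC = 211 mm².
δ_AB = 16710·682/(300·197000) = 0.1928 mm
δ_BC = 4710·517/(211·197000) = 0.05859 mm
δ_CD = 4710·701/(81.9·197000) = 0.2046 mm
δ = Σδ_i = 0.4561 mm.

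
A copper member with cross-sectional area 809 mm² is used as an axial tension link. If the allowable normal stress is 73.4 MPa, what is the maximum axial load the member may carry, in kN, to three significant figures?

P_max = σ_allow · A = 73.4 · 809 = 59380 N = 59.38 kN.

59.4 kN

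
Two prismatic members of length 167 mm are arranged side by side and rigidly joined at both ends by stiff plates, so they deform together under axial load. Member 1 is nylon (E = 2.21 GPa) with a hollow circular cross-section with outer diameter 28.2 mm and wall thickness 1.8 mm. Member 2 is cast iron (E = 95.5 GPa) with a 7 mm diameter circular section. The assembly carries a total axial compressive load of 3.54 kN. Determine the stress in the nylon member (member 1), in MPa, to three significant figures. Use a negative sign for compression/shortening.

-1.95 MPa

A_1 = 149.3 mm².
A_2 = 38.48 mm².
Equal strain + equilibrium ⇒ each member carries load in proportion to AE: A₁E₁ = 329900 N, A₂E₂ = 3675000 N, ΣAE = 4005000 N.
σ₁ = P·E₁/ΣAE = -3540·2210/4005000 = -1.953 MPa.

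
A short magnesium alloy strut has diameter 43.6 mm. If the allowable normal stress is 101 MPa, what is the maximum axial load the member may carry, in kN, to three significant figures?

151 kN

A = 1493 mm².
P_max = σ_allow · A = 101 · 1493 = 150800 N = 150.8 kN.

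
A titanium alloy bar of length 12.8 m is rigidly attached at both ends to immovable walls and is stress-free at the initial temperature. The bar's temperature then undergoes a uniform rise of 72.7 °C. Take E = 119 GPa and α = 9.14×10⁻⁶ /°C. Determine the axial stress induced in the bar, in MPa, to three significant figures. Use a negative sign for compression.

-79.1 MPa

Free thermal expansion αLΔT = 9.14e-6 · 12800 · 72.7 = 8.505 mm.
The walls impose strain ε = −(8.505)/12800 = -6.6448e-04; σ = Eε = 119000 · -6.6448e-04 = -79.07 MPa.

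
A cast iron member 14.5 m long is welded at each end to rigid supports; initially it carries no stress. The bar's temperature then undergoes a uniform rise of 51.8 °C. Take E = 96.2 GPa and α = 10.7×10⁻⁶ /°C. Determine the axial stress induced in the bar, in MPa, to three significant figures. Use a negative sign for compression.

-53.3 MPa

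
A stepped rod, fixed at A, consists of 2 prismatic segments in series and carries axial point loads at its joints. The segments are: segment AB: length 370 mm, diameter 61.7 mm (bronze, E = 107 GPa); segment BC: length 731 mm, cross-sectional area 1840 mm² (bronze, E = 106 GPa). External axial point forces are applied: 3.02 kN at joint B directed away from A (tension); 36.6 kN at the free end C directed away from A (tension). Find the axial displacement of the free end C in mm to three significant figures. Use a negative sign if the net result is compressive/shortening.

0.183 mm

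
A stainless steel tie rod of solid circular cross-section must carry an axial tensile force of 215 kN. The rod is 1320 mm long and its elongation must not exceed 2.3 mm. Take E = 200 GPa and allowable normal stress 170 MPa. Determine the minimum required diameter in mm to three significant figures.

Required area A ≥ P/σ_allow = 215000/170 = 1265 mm².
For a solid circular section, d ≥ √(4A/π) = 40.13 mm.
Elongation limit: A ≥ PL/(Eδ_allow) = 215000·1320/(200000·2.3) = 617 mm² ⇒ d ≥ 28.03 mm.
The stress limit governs.

40.1 mm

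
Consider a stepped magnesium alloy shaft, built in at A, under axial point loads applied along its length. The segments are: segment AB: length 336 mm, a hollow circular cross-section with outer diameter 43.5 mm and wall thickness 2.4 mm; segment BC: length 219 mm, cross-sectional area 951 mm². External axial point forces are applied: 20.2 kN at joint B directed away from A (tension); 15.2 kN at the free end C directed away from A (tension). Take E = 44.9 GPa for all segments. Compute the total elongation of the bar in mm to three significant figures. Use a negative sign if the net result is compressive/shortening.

Internal axial forces (sectioning from the free end, tension +): N_BC = 15.2 kN, N_AB = 35.4 kN.
A_AB = 309.9 mm².
δ_AB = 35400·336/(309.9·44900) = 0.8549 mm
δ_BC = 15200·219/(951·44900) = 0.07796 mm
δ = Σδ_i = 0.9328 mm.

0.933 mm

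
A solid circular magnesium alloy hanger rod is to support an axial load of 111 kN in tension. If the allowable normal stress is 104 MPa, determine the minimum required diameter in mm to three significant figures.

36.9 mm

Required area A ≥ P/σ_allow = 111000/104 = 1067 mm².
For a solid circular section, d ≥ √(4A/π) = 36.86 mm.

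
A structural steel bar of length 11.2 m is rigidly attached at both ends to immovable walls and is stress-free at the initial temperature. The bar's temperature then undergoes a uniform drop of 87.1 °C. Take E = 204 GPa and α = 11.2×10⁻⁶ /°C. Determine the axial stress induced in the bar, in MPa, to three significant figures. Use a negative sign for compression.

199 MPa

Free thermal expansion αLΔT = 11.2e-6 · 11200 · -87.1 = -10.93 mm.
The walls impose strain ε = −(-10.93)/11200 = 9.7552e-04; σ = Eε = 204000 · 9.7552e-04 = 199 MPa.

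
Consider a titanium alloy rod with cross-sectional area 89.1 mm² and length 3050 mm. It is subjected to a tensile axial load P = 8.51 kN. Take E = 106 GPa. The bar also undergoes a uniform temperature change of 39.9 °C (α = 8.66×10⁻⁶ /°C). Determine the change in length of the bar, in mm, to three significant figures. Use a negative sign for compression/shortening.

δ_mech = NL/(AE) = 8510·3050/(89.1·106000) = 2.748 mm.
δ_thermal = αLΔT = 8.66e-6·3050·39.9 = 1.054 mm.
δ = δ_mech + δ_thermal = 3.802 mm.

3.80 mm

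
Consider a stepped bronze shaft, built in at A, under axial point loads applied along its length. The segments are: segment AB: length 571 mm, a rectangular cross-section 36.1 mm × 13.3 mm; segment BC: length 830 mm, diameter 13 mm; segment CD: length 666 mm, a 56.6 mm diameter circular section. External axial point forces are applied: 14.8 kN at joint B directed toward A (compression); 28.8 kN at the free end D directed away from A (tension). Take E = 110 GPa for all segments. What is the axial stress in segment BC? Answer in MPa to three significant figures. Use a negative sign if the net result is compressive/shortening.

Internal axial forces (sectioning from the free end, tension +): N_CD = 28.8 kN, N_BC = 28.8 kN, N_AB = 14 kN.
A_BC = 132.7 mm².
σ_BC = N_BC/A_BC = 28800/132.7 = 217 MPa.

217 MPa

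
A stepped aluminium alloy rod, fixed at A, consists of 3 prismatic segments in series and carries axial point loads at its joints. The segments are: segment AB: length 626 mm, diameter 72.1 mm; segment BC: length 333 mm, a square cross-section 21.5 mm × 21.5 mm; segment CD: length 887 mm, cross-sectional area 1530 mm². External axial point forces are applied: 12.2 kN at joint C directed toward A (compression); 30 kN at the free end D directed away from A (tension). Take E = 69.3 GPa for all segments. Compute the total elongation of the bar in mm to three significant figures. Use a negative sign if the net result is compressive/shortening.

0.475 mm

Internal axial forces (sectioning from the free end, tension +): N_CD = 30 kN, N_BC = 17.8 kN, N_AB = 17.8 kN.
A_AB = 4083 mm².
A_BC = 462.2 mm².
δ_AB = 17800·626/(4083·69300) = 0.03938 mm
δ_BC = 17800·333/(462.2·69300) = 0.185 mm
δ_CD = 30000·887/(1530·69300) = 0.251 mm
δ = Σδ_i = 0.4754 mm.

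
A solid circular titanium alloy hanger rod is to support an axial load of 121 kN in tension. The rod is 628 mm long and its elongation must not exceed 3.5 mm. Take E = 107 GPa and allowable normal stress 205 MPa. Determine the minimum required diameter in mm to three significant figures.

27.4 mm

Required area A ≥ P/σ_allow = 121000/205 = 590.2 mm².
For a solid circular section, d ≥ √(4A/π) = 27.41 mm.
Elongation limit: A ≥ PL/(Eδ_allow) = 121000·628/(107000·3.5) = 202.9 mm² ⇒ d ≥ 16.07 mm.
The stress limit governs.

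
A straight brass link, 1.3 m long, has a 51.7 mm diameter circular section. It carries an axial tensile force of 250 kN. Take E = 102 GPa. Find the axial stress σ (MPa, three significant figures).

119 MPa

A = 2099 mm².
σ = N/A = 250000/2099 = 119.1 MPa.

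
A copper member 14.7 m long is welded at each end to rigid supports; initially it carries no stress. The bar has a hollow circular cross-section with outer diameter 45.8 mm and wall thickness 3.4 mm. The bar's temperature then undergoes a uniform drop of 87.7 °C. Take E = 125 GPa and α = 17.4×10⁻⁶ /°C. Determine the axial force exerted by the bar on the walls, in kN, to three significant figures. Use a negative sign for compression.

86.4 kN

Free thermal expansion αLΔT = 17.4e-6 · 14700 · -87.7 = -22.43 mm.
The walls impose strain ε = −(-22.43)/14700 = 1.5260e-03; σ = Eε = 125000 · 1.5260e-03 = 190.7 MPa.
Wall reaction R = σ·A = 190.7·452.9 = 86390 N = 86.39 kN.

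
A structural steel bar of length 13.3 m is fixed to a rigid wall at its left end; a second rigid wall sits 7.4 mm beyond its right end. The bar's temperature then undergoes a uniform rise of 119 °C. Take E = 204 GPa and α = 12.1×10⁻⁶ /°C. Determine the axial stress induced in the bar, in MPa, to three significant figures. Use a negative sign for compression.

-180 MPa

Free thermal expansion αLΔT = 12.1e-6 · 13300 · 119 = 19.15 mm.
The walls engage after the gap closes; constrained expansion = 19.15 − 7.4 = 11.75 mm.
The walls impose strain ε = −(11.75)/13300 = -8.8351e-04; σ = Eε = 204000 · -8.8351e-04 = -180.2 MPa.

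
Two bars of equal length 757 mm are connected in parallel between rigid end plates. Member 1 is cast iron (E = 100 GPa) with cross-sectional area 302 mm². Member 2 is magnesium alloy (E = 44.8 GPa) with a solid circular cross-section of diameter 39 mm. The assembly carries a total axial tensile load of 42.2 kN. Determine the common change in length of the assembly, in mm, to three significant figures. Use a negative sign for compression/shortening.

A_2 = 1195 mm².
Equal strain + equilibrium ⇒ each member carries load in proportion to AE: A₁E₁ = 30200000 N, A₂E₂ = 53520000 N, ΣAE = 83720000 N.
δ = PL/ΣAE = 42200·757/83720000 = 0.3816 mm.

0.382 mm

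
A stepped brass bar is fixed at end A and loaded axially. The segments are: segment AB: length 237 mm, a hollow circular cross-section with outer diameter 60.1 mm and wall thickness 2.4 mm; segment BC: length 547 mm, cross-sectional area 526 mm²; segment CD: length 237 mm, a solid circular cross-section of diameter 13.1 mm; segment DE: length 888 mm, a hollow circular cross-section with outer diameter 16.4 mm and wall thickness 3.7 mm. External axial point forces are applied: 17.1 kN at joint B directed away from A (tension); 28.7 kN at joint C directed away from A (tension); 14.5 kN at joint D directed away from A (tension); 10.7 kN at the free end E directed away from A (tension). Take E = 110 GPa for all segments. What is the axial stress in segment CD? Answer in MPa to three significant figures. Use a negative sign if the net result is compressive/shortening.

Internal axial forces (sectioning from the free end, tension +): N_DE = 10.7 kN, N_CD = 25.2 kN, N_BC = 53.9 kN, N_AB = 71 kN.
A_CD = 134.8 mm².
σ_CD = N_CD/A_CD = 25200/134.8 = 187 MPa.

187 MPa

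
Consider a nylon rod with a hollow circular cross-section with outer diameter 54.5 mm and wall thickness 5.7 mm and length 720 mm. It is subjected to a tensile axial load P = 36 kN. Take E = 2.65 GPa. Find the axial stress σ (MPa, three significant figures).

41.2 MPa

A = 873.9 mm².
σ = N/A = 36000/873.9 = 41.2 MPa.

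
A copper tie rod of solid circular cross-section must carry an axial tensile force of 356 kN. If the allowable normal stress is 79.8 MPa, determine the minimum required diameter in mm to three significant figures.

75.4 mm

Required area A ≥ P/σ_allow = 356000/79.8 = 4461 mm².
For a solid circular section, d ≥ √(4A/π) = 75.37 mm.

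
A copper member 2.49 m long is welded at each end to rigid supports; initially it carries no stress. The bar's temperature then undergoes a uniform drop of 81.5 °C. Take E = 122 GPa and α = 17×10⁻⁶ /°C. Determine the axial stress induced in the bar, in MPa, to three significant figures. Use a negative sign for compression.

Free thermal expansion αLΔT = 17e-6 · 2490 · -81.5 = -3.45 mm.
The walls impose strain ε = −(-3.45)/2490 = 1.3855e-03; σ = Eε = 122000 · 1.3855e-03 = 169 MPa.

169 MPa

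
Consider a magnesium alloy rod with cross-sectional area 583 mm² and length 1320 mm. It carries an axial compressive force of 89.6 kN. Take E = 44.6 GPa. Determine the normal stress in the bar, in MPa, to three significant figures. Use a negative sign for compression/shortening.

σ = N/A = -89600/583 = -153.7 MPa.

-154 MPa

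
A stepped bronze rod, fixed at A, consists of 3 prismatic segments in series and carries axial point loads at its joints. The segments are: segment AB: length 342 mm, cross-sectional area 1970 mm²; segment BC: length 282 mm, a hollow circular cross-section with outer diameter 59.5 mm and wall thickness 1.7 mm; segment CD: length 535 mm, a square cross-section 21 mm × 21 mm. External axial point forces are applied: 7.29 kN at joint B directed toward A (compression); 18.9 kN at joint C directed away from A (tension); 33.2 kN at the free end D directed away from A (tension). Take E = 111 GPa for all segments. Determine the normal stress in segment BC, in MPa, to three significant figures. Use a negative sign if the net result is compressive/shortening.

169 MPa

Internal axial forces (sectioning from the free end, tension +): N_CD = 33.2 kN, N_BC = 52.1 kN, N_AB = 44.81 kN.
A_BC = 308.7 mm².
σ_BC = N_BC/A_BC = 52100/308.7 = 168.8 MPa.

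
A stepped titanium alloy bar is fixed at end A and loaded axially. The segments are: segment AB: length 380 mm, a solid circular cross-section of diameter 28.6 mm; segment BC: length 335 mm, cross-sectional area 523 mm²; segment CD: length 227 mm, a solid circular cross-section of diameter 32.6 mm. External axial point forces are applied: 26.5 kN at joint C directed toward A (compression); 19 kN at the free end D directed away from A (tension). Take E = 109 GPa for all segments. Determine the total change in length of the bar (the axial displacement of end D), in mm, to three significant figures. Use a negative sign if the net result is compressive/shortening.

Internal axial forces (sectioning from the free end, tension +): N_CD = 19 kN, N_BC = -7.5 kN, N_AB = -7.5 kN.
A_AB = 642.4 mm².
A_CD = 834.7 mm².
δ_AB = -7500·380/(642.4·109000) = -0.0407 mm
δ_BC = -7500·335/(523·109000) = -0.04407 mm
δ_CD = 19000·227/(834.7·109000) = 0.04741 mm
δ = Σδ_i = -0.03737 mm.

-0.0374 mm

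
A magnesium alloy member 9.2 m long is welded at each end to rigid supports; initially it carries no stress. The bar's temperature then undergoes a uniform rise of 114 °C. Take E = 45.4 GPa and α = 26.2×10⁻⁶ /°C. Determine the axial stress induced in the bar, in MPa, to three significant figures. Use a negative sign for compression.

Free thermal expansion αLΔT = 26.2e-6 · 9200 · 114 = 27.48 mm.
The walls impose strain ε = −(27.48)/9200 = -2.9868e-03; σ = Eε = 45400 · -2.9868e-03 = -135.6 MPa.

-136 MPa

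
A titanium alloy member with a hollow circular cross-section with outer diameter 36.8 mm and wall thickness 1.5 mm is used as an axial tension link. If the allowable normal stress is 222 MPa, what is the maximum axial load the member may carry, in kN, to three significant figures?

36.9 kN

A = 166.3 mm².
P_max = σ_allow · A = 222 · 166.3 = 36930 N = 36.93 kN.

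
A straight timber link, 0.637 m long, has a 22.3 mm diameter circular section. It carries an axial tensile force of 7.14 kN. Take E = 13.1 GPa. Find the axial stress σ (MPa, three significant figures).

18.3 MPa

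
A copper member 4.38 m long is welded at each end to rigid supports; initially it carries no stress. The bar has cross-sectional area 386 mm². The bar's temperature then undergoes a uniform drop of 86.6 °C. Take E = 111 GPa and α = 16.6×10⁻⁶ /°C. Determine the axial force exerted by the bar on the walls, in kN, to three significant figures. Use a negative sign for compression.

Free thermal expansion αLΔT = 16.6e-6 · 4380 · -86.6 = -6.297 mm.
The walls impose strain ε = −(-6.297)/4380 = 1.4376e-03; σ = Eε = 111000 · 1.4376e-03 = 159.6 MPa.
Wall reaction R = σ·A = 159.6·386 = 61590 N = 61.59 kN.

61.6 kN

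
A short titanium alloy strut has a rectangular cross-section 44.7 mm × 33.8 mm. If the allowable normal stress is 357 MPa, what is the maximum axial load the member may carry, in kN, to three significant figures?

539 kN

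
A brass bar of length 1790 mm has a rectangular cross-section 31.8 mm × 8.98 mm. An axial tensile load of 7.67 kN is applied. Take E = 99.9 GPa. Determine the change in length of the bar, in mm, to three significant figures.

0.481 mm

A = 285.6 mm².
δ_mech = NL/(AE) = 7670·1790/(285.6·99900) = 0.4813 mm.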